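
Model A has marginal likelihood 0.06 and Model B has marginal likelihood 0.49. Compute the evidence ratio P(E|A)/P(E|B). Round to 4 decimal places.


Evidence ratio = P(E|A) / P(E|B)
= 0.06 / 0.49
= 0.1224

0.1224


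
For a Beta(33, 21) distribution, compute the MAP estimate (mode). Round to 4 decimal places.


MAP = mode = (a-1)/(a+b-2)
= (33-1)/(33+21-2)
= 32/52 = 0.6154

0.6154


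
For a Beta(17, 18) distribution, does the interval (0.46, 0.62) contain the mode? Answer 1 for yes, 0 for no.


Mode of Beta(a,b) = (a-1)/(a+b-2)
= (17-1)/(17+18-2) = 0.4848
Check: 0.46 <= 0.4848 <= 0.62?
Result: 1

1


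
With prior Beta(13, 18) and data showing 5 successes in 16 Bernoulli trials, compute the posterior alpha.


Conjugate update: alpha_posterior = alpha_prior + k
= 13 + 5 = 18

18


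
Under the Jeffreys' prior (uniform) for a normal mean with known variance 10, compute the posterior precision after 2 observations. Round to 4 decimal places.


Prior precision = 0 (flat prior).
Post. prec. = 0 + n/var = 2/10 = 0.2

0.2


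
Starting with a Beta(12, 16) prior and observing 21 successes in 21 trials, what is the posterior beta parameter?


Posterior beta = prior beta + failures
Failures = 21 - 21 = 0
beta_post = 16 + 0 = 16

16


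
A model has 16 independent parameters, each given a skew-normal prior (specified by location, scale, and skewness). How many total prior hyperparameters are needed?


Each skew-normal prior needs 3 hyperparameters (location, scale, and skewness).
Total = 3 * 16 = 48

48


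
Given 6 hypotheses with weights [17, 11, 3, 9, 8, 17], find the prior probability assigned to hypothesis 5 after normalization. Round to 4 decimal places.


To normalize, divide each weight by the sum of all weights.
Sum = 65
Prior(H5) = 8/65 = 0.1231

0.1231


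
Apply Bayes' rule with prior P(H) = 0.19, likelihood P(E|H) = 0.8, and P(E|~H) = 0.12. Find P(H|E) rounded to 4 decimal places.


Step 1: Compute marginal P(E) = P(E|H)P(H) + P(E|~H)P(~H)
= 0.8*0.19 + 0.12*0.81 = 0.2492
Step 2: P(H|E) = P(E|H)P(H)/P(E) = 0.152/0.2492
= 0.61

0.61


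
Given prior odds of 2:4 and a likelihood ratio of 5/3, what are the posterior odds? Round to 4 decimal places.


Posterior odds = prior odds * LR
Prior odds = 2/4 = 0.5
LR = 5/3 = 1.6667
Posterior odds = 0.5 * 1.6667 = 0.8333

0.8333


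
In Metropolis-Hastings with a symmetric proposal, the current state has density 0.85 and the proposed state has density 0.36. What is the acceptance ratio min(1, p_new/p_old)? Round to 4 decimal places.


Ratio = p_new / p_old = 0.36 / 0.85 = 0.4235
Acceptance = min(1, 0.4235) = 0.4235

0.4235


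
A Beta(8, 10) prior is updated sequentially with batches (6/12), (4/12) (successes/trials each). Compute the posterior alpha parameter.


Sequential conjugate updating is equivalent to a single batch update.
Total successes across all batches = 10
alpha_posterior = alpha_prior + total_successes = 8 + 10
= 18

18


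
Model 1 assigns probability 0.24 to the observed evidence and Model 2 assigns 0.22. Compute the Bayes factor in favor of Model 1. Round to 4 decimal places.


BF = P(data|M1) / P(data|M2)
= 0.24 / 0.22 = 1.0909

1.0909


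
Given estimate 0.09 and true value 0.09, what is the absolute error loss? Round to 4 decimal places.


Absolute error = |estimate - true|
= |0.0| = 0.0

0.0


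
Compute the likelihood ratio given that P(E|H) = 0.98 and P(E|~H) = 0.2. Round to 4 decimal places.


LR = P(E|H) / P(E|~H)
= 0.98 / 0.2 = 4.9

4.9


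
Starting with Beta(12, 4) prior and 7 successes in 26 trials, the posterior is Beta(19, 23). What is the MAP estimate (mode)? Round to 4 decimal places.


The mode of Beta(a, b) when a > 1 and b > 1 is (a-1)/(a+b-2)
= (19 - 1) / (19 + 23 - 2)
= 18 / 40
= 0.45

0.45


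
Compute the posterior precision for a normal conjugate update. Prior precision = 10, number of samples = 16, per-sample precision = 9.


tau_post = tau_0 + n * tau
= 10 + 16 * 9 = 154

154


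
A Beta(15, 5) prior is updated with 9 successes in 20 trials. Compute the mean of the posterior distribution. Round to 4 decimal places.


After update: Beta(24, 16)
Mean = 24 / (24 + 16) = 24 / 40
= 0.6

0.6


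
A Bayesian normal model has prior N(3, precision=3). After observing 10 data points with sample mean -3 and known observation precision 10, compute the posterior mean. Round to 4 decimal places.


Posterior mean = (prior_precision * prior_mean + n * data_precision * data_mean) / (prior_precision + n * data_precision)
Numerator = 3*3 + 10*10*-3 = -291
Denominator = 3 + 10*10 = 103
Posterior mean = -2.8252

-2.8252


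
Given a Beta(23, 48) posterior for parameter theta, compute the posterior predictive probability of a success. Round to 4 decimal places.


For a Beta-Bernoulli model, the predictive probability is the mean:
P(success) = 23/(23+48) = 23/71 = 0.3239

0.3239


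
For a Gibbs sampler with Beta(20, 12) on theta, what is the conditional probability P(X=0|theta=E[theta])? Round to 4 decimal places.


E[theta] = 20/(20+12) = 0.625
P(X=0|theta) = 1 - theta = 0.375

0.375


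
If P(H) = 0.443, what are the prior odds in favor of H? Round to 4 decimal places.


Prior odds = P(H) / (1 - P(H))
= 0.443 / 0.557
= 0.7953

0.7953


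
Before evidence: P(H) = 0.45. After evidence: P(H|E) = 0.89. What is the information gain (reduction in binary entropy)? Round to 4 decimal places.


Prior entropy = 0.9928
Posterior entropy = 0.4999
Information gain = 0.9928 - 0.4999 = 0.4929

0.4929


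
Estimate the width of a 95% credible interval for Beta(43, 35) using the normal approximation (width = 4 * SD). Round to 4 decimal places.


For Beta(a,b): Var = ab/((a+b)^2(a+b+1))
Var = 0.0031, SD = 0.056
Approximate 95% CI width = 4 * 0.056 = 0.2238

0.2238


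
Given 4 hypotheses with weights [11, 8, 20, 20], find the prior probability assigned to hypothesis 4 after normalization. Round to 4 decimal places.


To normalize, divide each weight by the sum of all weights.
Sum = 59
Prior(H4) = 20/59 = 0.339

0.339


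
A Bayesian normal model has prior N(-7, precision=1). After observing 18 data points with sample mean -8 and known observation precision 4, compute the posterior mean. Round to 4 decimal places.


Posterior mean = (prior_precision * prior_mean + n * data_precision * data_mean) / (prior_precision + n * data_precision)
Numerator = 1*-7 + 18*4*-8 = -583
Denominator = 1 + 18*4 = 73
Posterior mean = -7.9863

-7.9863


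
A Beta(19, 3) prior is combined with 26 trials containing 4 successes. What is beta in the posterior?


In conjugate updating:
beta_posterior = beta_prior + (n - k)
= 3 + (26 - 4)
= 3 + 22 = 25

25


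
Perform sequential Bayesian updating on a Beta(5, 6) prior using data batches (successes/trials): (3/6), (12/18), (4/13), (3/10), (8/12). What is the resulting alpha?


Accumulate successes: 30
Posterior alpha = prior alpha + sum of successes
= 5 + 30 = 35

35


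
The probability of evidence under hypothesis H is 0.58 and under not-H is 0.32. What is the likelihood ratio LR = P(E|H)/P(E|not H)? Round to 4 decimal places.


LR = 0.58 / 0.32
= 1.8125

1.8125


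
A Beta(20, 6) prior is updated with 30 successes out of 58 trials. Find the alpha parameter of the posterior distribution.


In the Beta-Binomial conjugate update:
alpha_post = alpha_prior + successes
= 20 + 30
= 50

50


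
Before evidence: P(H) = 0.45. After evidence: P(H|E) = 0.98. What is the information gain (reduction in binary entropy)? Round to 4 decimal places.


Prior entropy = 0.9928
Posterior entropy = 0.1414
Information gain = 0.9928 - 0.1414 = 0.8513

0.8513


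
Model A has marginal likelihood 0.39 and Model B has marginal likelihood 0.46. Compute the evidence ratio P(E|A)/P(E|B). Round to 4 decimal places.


Evidence ratio = P(E|A) / P(E|B)
= 0.39 / 0.46
= 0.8478

0.8478


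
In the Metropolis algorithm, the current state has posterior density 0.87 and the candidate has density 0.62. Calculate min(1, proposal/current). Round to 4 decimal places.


Ratio = 0.62/0.87 = 0.7126
Acceptance probability = min(1, 0.7126)
= 0.7126

0.7126


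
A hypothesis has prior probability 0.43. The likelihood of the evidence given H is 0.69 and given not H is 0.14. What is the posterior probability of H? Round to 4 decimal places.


Using Bayes' theorem:
P(E) = 0.43 * 0.69 + 0.57 * 0.14
P(E) = 0.3765
P(H|E) = (0.43 * 0.69) / 0.3765 = 0.788

0.788


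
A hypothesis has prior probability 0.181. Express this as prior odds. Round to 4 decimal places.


Odds = P(H) / P(not H) = 0.181 / 0.819
= 0.221

0.221


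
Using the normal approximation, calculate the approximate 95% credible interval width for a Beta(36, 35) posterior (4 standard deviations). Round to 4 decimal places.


Var(Beta) = 36*35/(71^2 * 72) = 0.0035
SD = 0.0589
Width ~ 4*SD = 0.2357

0.2357


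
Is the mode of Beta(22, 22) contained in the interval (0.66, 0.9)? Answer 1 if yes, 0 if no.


Mode = (a-1)/(a+b-2) = 21/42 = 0.5
Interval: (0.66, 0.9)
Contains mode? 0

0


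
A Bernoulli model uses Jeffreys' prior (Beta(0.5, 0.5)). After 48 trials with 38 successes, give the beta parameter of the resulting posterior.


Posterior = Beta(prior_alpha + successes, prior_beta + failures)
= Beta(0.5 + 38, 0.5 + 10)
Posterior beta = 0.5 + (n - k) = 0.5 + 10 = 10.5

10.5


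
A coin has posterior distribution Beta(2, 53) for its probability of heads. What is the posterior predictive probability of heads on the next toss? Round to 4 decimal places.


Posterior predictive = E[theta] = alpha/(alpha+beta)
= 2/55
= 0.0364

0.0364


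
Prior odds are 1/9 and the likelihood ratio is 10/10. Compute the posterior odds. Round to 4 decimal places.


Posterior odds = prior odds * likelihood ratio
= (1/9) * (10/10)
= 10 / 90
= 0.1111

0.1111


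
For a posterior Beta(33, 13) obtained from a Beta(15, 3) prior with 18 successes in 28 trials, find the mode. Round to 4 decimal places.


Mode = (alpha - 1) / (alpha + beta - 2)
= 32 / 44
= 0.7273

0.7273


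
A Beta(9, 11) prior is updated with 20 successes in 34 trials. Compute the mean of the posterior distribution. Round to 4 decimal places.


After update: Beta(29, 25)
Mean = 29 / (29 + 25) = 29 / 54
= 0.537

0.537


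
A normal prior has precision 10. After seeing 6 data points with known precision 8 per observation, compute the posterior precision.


In the conjugate normal model, precisions add:
tau_posterior = tau_prior + n * tau_data
= 10 + 6*8 = 58

58


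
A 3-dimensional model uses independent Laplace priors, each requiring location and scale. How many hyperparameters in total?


Per parameter: 2 (location and scale).
Total = 3 * 2 = 6

6


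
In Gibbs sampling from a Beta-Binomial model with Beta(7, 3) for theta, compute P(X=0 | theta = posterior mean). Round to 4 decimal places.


Posterior mean = alpha/(alpha+beta) = 7/10 = 0.7
P(X=0|theta=mean) = 1 - theta = 0.3

0.3


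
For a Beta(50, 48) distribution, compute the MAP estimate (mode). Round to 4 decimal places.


MAP = mode = (a-1)/(a+b-2)
= (50-1)/(50+48-2)
= 49/96 = 0.5104

0.5104


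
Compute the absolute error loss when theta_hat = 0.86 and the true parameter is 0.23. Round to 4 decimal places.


L = |theta_hat - theta_true|
= |0.86 - 0.23| = 0.63

0.63


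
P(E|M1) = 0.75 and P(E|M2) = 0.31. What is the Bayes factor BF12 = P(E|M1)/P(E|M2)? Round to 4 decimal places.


Bayes factor BF12 = P(E|M1) / P(E|M2)
= 0.75 / 0.31
= 2.4194

2.4194


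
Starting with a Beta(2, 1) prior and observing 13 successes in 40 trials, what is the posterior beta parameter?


Posterior beta = prior beta + failures
Failures = 40 - 13 = 27
beta_post = 1 + 27 = 28

28


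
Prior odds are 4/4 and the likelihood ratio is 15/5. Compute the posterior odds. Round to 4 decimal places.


Posterior odds = prior odds * likelihood ratio
= (4/4) * (15/5)
= 60 / 20
= 3.0

3.0


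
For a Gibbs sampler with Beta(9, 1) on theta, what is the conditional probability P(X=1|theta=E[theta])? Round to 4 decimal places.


E[theta] = 9/(9+1) = 0.9
P(X=1|theta) = theta = 0.9

0.9


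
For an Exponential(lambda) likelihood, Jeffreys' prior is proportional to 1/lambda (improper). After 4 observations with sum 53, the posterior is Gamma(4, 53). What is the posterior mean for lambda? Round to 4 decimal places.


Posterior = Gamma(n, sum_x) = Gamma(4, 53)
Posterior mean = shape/rate = 4/53
= 0.0755

0.0755


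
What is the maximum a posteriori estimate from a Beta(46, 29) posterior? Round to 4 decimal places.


The MAP estimate equals the mode of the distribution.
Mode of Beta(a,b) = (a-1)/(a+b-2)
= 45/73
= 0.6164

0.6164


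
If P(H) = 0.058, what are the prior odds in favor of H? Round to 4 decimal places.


Prior odds = P(H) / (1 - P(H))
= 0.058 / 0.942
= 0.0616

0.0616


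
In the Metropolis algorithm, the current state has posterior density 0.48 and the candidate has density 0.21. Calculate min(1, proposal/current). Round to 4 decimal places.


Ratio = 0.21/0.48 = 0.4375
Acceptance probability = min(1, 0.4375)
= 0.4375

0.4375


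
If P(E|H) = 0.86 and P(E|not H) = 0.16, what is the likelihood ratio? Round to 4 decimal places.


Likelihood ratio = P(E|H) / P(E|not H)
= 0.86 / 0.16
= 5.375

5.375


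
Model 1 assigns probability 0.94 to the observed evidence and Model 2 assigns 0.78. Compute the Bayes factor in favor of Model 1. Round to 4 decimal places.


BF = P(data|M1) / P(data|M2)
= 0.94 / 0.78 = 1.2051

1.2051


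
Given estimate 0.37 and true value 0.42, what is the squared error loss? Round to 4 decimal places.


Squared error = (estimate - true)^2
Difference = -0.05
Loss = -0.05^2 = 0.0025

0.0025


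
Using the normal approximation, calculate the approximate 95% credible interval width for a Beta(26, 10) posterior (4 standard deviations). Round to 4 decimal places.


Var(Beta) = 26*10/(36^2 * 37) = 0.0054
SD = 0.0736
Width ~ 4*SD = 0.2945

0.2945


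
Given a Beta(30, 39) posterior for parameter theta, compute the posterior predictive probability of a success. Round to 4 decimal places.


For a Beta-Bernoulli model, the predictive probability is the mean:
P(success) = 30/(30+39) = 30/69 = 0.4348

0.4348


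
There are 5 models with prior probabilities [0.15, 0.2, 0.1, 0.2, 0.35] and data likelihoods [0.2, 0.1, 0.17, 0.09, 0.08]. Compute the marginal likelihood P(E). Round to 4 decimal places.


P(E) = sum over models of P(M_i) * P(E|M_i)
= 0.15*0.2 + 0.2*0.1 + 0.1*0.17 + 0.2*0.09 + 0.35*0.08
= 0.113

0.113


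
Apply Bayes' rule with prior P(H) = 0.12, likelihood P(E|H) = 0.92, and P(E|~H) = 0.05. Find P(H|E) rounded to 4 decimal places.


Step 1: Compute marginal P(E) = P(E|H)P(H) + P(E|~H)P(~H)
= 0.92*0.12 + 0.05*0.88 = 0.1544
Step 2: P(H|E) = P(E|H)P(H)/P(E) = 0.1104/0.1544
= 0.715

0.715


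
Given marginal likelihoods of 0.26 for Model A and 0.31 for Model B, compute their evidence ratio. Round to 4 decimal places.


Ratio = ML(A) / ML(B) = 0.26/0.31
= 0.8387

0.8387


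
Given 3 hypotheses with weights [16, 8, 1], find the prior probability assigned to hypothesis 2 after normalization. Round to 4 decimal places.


To normalize, divide each weight by the sum of all weights.
Sum = 25
Prior(H2) = 8/25 = 0.32

0.32


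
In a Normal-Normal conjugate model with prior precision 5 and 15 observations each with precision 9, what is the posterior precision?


Posterior precision = prior precision + n * observation precision
= 5 + 15 * 9
= 5 + 135 = 140

140


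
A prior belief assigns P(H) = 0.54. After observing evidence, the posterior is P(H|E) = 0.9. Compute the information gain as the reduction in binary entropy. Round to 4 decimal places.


H(prior) = -0.54*log2(0.54) - 0.46*log2(0.46)
= 0.9954
H(post) = -0.9*log2(0.9) - 0.1*log2(0.1)
= 0.469
IG = 0.9954 - 0.469 = 0.5264

0.5264


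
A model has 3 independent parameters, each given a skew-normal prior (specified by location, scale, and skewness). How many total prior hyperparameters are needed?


Each skew-normal prior needs 3 hyperparameters (location, scale, and skewness).
Total = 3 * 3 = 9

9


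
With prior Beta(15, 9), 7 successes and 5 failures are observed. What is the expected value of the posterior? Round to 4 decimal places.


Posterior = Beta(22, 14)
E[theta] = alpha/(alpha+beta)
= 22/36 = 0.6111

0.6111


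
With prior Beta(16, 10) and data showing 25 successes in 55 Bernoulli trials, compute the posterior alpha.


Conjugate update: alpha_posterior = alpha_prior + k
= 16 + 25 = 41

41


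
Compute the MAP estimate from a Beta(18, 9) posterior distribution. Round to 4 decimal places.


MAP = mode of Beta distribution
= (alpha - 1)/(alpha + beta - 2)
= (18-1)/(18+9-2)
= 17/25 = 0.68

0.68


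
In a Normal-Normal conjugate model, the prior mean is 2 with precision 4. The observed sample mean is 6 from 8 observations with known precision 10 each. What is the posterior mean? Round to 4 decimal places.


Posterior precision = tau0 + n*tau = 4 + 8*10 = 84
Posterior mean = (tau0*mu0 + n*tau*xbar) / posterior_precision
= (4*2 + 8*10*6) / 84
= 488 / 84 = 5.8095

5.8095


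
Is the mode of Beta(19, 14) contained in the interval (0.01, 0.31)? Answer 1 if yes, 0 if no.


Mode = (a-1)/(a+b-2) = 18/31 = 0.5806
Interval: (0.01, 0.31)
Contains mode? 0

0


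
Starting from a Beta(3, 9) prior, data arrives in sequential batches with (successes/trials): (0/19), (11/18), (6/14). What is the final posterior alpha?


In sequential Bayesian updating, we sum all successes.
Total successes = 17
Final alpha = 3 + 17 = 20

20


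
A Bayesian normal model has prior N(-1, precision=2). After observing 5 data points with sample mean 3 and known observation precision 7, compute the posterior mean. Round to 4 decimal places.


Posterior mean = (prior_precision * prior_mean + n * data_precision * data_mean) / (prior_precision + n * data_precision)
Numerator = 2*-1 + 5*7*3 = 103
Denominator = 2 + 5*7 = 37
Posterior mean = 2.7838

2.7838


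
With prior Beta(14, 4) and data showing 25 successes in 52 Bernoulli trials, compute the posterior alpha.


Conjugate update: alpha_posterior = alpha_prior + k
= 14 + 25 = 39

39


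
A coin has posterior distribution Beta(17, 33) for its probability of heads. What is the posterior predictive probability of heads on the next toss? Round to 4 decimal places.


Posterior predictive = E[theta] = alpha/(alpha+beta)
= 17/50
= 0.34

0.34


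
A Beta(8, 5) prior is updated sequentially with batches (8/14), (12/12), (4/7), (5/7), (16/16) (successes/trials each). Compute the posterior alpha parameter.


Sequential conjugate updating is equivalent to a single batch update.
Total successes across all batches = 45
alpha_posterior = alpha_prior + total_successes = 8 + 45
= 53

53


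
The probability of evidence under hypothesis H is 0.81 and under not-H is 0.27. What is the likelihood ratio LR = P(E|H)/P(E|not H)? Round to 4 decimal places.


LR = 0.81 / 0.27
= 3.0

3.0


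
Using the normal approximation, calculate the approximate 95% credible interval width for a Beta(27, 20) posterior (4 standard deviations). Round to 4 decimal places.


Var(Beta) = 27*20/(47^2 * 48) = 0.0051
SD = 0.0714
Width ~ 4*SD = 0.2855

0.2855


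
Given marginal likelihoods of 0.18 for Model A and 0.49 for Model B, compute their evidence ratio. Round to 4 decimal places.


Ratio = ML(A) / ML(B) = 0.18/0.49
= 0.3673

0.3673


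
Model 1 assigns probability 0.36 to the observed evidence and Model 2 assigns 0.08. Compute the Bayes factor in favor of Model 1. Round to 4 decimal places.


BF = P(data|M1) / P(data|M2)
= 0.36 / 0.08 = 4.5

4.5


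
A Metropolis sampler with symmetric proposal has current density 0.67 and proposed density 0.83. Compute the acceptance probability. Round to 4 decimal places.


For symmetric proposals, acceptance = min(1, pi(x*)/pi(x))
= min(1, 0.83/0.67)
= min(1, 1.2388) = 1.0

1.0


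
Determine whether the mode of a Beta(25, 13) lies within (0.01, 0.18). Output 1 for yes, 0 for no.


First find the mode: (a-1)/(a+b-2) = 0.6667
Is 0.6667 in (0.01, 0.18)? 0

0


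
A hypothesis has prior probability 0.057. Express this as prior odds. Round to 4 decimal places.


Odds = P(H) / P(not H) = 0.057 / 0.943
= 0.0604

0.0604


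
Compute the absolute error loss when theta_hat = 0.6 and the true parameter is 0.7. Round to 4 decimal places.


L = |theta_hat - theta_true|
= |0.6 - 0.7| = 0.1

0.1


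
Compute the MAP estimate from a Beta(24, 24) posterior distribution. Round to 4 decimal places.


MAP = mode of Beta distribution
= (alpha - 1)/(alpha + beta - 2)
= (24-1)/(24+24-2)
= 23/46 = 0.5

0.5


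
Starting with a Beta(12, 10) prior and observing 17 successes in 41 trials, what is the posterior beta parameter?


Posterior beta = prior beta + failures
Failures = 41 - 17 = 24
beta_post = 10 + 24 = 34

34


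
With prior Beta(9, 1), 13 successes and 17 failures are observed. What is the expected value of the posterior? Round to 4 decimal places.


Posterior = Beta(22, 18)
E[theta] = alpha/(alpha+beta)
= 22/40 = 0.55

0.55


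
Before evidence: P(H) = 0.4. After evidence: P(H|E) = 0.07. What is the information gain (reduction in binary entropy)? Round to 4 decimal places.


Prior entropy = 0.971
Posterior entropy = 0.3659
Information gain = 0.971 - 0.3659 = 0.605

0.605


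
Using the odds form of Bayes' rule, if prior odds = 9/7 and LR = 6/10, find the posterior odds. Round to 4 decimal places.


Bayes' rule in odds form: posterior odds = prior odds * LR
= (9 * 6) / (7 * 10)
= 54/70 = 0.7714

0.7714


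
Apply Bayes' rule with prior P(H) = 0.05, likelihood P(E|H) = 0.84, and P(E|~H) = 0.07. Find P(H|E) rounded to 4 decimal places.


Step 1: Compute marginal P(E) = P(E|H)P(H) + P(E|~H)P(~H)
= 0.84*0.05 + 0.07*0.95 = 0.1085
Step 2: P(H|E) = P(E|H)P(H)/P(E) = 0.042/0.1085
= 0.3871

0.3871


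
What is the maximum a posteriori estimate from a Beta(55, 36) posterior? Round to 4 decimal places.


The MAP estimate equals the mode of the distribution.
Mode of Beta(a,b) = (a-1)/(a+b-2)
= 54/89
= 0.6067

0.6067


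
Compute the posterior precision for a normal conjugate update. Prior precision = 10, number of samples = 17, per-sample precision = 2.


tau_post = tau_0 + n * tau
= 10 + 17 * 2 = 44

44


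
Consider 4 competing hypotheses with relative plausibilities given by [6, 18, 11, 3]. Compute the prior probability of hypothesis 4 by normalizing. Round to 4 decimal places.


Sum of weights = 6 + 18 + 11 + 3 = 38
Normalized prior for H4 = 3 / 38
= 0.0789

0.0789


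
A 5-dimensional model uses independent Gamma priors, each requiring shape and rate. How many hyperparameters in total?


Per parameter: 2 (shape and rate).
Total = 5 * 2 = 10

10


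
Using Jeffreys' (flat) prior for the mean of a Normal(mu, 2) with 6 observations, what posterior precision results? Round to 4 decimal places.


Flat prior means prior precision is 0.
Posterior precision = n / sigma^2 = 6/2 = 3.0

3.0


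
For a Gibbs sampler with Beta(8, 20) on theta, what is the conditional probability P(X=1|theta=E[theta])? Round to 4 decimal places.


E[theta] = 8/(8+20) = 0.2857
P(X=1|theta) = theta = 0.2857

0.2857


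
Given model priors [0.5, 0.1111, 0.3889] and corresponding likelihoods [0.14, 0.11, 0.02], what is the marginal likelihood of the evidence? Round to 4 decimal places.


P(E) = sum_i P(M_i) P(E|M_i)
= 0.07 + 0.0122 + 0.0078
= 0.09

0.09


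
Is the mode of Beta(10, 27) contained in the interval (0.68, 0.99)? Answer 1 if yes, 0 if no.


Mode = (a-1)/(a+b-2) = 9/35 = 0.2571
Interval: (0.68, 0.99)
Contains mode? 0

0


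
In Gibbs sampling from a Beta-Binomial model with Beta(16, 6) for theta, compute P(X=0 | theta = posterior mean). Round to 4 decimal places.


Posterior mean = alpha/(alpha+beta) = 16/22 = 0.7273
P(X=0|theta=mean) = 1 - theta = 0.2727

0.2727


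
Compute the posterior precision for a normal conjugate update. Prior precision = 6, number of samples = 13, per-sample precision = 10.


tau_post = tau_0 + n * tau
= 6 + 13 * 10 = 136

136


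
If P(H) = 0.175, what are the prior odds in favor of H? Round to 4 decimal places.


Prior odds = P(H) / (1 - P(H))
= 0.175 / 0.825
= 0.2121

0.2121


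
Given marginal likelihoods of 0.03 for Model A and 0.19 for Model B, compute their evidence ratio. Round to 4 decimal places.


Ratio = ML(A) / ML(B) = 0.03/0.19
= 0.1579

0.1579


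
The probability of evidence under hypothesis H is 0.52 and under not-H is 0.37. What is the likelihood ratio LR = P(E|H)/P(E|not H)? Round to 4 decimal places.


LR = 0.52 / 0.37
= 1.4054

1.4054


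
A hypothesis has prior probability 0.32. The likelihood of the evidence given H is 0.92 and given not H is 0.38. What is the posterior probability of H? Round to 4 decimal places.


Using Bayes' theorem:
P(E) = 0.32 * 0.92 + 0.68 * 0.38
P(E) = 0.5528
P(H|E) = (0.32 * 0.92) / 0.5528 = 0.5326

0.5326


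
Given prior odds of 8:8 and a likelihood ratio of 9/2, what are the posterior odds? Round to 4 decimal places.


Posterior odds = prior odds * LR
Prior odds = 8/8 = 1.0
LR = 9/2 = 4.5
Posterior odds = 1.0 * 4.5 = 4.5

4.5


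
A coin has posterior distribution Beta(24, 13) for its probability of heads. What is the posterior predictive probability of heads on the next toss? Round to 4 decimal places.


Posterior predictive = E[theta] = alpha/(alpha+beta)
= 24/37
= 0.6486

0.6486


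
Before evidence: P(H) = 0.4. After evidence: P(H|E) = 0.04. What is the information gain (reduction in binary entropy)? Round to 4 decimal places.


Prior entropy = 0.971
Posterior entropy = 0.2423
Information gain = 0.971 - 0.2423 = 0.7287

0.7287


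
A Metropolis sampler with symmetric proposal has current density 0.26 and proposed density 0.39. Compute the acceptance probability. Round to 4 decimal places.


For symmetric proposals, acceptance = min(1, pi(x*)/pi(x))
= min(1, 0.39/0.26)
= min(1, 1.5) = 1.0

1.0


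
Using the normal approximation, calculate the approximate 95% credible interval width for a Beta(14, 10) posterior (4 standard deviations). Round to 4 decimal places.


Var(Beta) = 14*10/(24^2 * 25) = 0.0097
SD = 0.0986
Width ~ 4*SD = 0.3944

0.3944


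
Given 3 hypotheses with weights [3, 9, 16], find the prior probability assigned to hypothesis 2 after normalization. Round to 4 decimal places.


To normalize, divide each weight by the sum of all weights.
Sum = 28
Prior(H2) = 9/28 = 0.3214

0.3214


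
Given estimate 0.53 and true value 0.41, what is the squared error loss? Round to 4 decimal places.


Squared error = (estimate - true)^2
Difference = 0.12
Loss = 0.12^2 = 0.0144

0.0144


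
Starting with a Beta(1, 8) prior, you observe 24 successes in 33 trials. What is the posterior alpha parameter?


For a Beta-Binomial conjugate model:
Posterior alpha = prior alpha + number of successes
= 1 + 24 = 25

25


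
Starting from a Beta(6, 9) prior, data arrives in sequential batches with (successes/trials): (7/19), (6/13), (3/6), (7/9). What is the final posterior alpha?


In sequential Bayesian updating, we sum all successes.
Total successes = 23
Final alpha = 6 + 23 = 29

29


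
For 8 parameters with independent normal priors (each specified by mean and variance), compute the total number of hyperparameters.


A normal prior has 2 hyperparameters per parameter.
Total = 8 * 2 = 16

16


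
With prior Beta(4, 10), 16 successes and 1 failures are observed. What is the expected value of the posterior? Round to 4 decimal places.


Posterior = Beta(20, 11)
E[theta] = alpha/(alpha+beta)
= 20/31 = 0.6452

0.6452


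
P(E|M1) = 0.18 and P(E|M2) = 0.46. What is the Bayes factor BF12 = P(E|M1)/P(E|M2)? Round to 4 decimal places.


Bayes factor BF12 = P(E|M1) / P(E|M2)
= 0.18 / 0.46
= 0.3913

0.3913


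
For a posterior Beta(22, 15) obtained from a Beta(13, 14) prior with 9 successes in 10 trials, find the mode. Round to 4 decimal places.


Mode = (alpha - 1) / (alpha + beta - 2)
= 21 / 35
= 0.6

0.6


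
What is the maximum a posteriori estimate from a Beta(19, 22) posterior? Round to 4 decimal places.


The MAP estimate equals the mode of the distribution.
Mode of Beta(a,b) = (a-1)/(a+b-2)
= 18/39
= 0.4615

0.4615


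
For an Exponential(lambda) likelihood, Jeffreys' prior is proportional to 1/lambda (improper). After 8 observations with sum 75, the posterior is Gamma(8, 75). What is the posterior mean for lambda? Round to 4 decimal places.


Posterior = Gamma(n, sum_x) = Gamma(8, 75)
Posterior mean = shape/rate = 8/75
= 0.1067

0.1067


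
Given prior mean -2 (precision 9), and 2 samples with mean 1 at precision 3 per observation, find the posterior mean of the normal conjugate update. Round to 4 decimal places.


The posterior mean is a precision-weighted average of prior and data.
Post. prec. = 9 + 6 = 15
Post. mean = (-18 + 6)/15 = -12/15 = -0.8

-0.8


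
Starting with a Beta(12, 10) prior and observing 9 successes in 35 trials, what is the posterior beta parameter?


Posterior beta = prior beta + failures
Failures = 35 - 9 = 26
beta_post = 10 + 26 = 36

36


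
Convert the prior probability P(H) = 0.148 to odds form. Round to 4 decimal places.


P(not H) = 1 - 0.148 = 0.852
Odds = 0.148 / 0.852 = 0.1737

0.1737


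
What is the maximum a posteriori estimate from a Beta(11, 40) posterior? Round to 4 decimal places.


The MAP estimate equals the mode of the distribution.
Mode of Beta(a,b) = (a-1)/(a+b-2)
= 10/49
= 0.2041

0.2041


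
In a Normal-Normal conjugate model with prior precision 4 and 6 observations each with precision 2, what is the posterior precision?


Posterior precision = prior precision + n * observation precision
= 4 + 6 * 2
= 4 + 12 = 16

16


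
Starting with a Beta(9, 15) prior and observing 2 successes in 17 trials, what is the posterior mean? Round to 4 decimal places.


Posterior parameters: alpha = 9 + 2 = 11
beta = 15 + 15 = 30
Posterior mean = alpha / (alpha + beta) = 11 / 41
= 0.2683

0.2683


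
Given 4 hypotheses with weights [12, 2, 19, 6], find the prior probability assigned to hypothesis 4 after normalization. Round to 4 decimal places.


To normalize, divide each weight by the sum of all weights.
Sum = 39
Prior(H4) = 6/39 = 0.1538

0.1538


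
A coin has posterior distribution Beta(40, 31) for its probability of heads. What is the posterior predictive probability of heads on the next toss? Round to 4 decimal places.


Posterior predictive = E[theta] = alpha/(alpha+beta)
= 40/71
= 0.5634

0.5634


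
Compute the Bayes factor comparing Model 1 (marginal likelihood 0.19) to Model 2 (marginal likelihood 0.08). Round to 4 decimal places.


BF12 = marginal likelihood of M1 / marginal likelihood of M2
= 0.19/0.08
= 2.375

2.375


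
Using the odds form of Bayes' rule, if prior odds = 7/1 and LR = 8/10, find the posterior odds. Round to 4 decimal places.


Bayes' rule in odds form: posterior odds = prior odds * LR
= (7 * 8) / (1 * 10)
= 56/10 = 5.6

5.6


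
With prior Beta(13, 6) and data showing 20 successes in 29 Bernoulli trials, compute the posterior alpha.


Conjugate update: alpha_posterior = alpha_prior + k
= 13 + 20 = 33

33


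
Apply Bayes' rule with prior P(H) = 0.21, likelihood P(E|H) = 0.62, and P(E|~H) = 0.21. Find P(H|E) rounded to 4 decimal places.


Step 1: Compute marginal P(E) = P(E|H)P(H) + P(E|~H)P(~H)
= 0.62*0.21 + 0.21*0.79 = 0.2961
Step 2: P(H|E) = P(E|H)P(H)/P(E) = 0.1302/0.2961
= 0.4397

0.4397


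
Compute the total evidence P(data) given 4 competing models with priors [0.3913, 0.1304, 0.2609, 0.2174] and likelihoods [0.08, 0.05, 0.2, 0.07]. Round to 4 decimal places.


Marginal likelihood = sum P(model_i) * P(data|model_i)
Model 1: 0.3913 * 0.08 = 0.0313
Model 2: 0.1304 * 0.05 = 0.0065
Model 3: 0.2609 * 0.2 = 0.0522
Model 4: 0.2174 * 0.07 = 0.0152
Total = 0.1052

0.1052


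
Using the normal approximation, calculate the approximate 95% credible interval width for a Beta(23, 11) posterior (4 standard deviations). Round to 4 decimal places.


Var(Beta) = 23*11/(34^2 * 35) = 0.0063
SD = 0.0791
Width ~ 4*SD = 0.3163

0.3163


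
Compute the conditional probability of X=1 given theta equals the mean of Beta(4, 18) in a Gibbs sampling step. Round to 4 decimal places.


Mean of Beta(4, 18) = 0.1818
P(X=1 | theta=0.1818) = 0.1818

0.1818


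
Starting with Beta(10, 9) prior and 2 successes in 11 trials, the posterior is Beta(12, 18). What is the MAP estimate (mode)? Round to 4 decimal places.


The mode of Beta(a, b) when a > 1 and b > 1 is (a-1)/(a+b-2)
= (12 - 1) / (12 + 18 - 2)
= 11 / 28
= 0.3929

0.3929


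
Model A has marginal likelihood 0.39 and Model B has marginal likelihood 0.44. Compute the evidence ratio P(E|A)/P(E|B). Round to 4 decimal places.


Evidence ratio = P(E|A) / P(E|B)
= 0.39 / 0.44
= 0.8864

0.8864


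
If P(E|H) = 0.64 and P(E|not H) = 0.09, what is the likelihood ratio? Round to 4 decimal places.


Likelihood ratio = P(E|H) / P(E|not H)
= 0.64 / 0.09
= 7.1111

7.1111


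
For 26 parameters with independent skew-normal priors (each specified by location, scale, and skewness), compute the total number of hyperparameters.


A skew-normal prior has 3 hyperparameters per parameter.
Total = 26 * 3 = 78

78


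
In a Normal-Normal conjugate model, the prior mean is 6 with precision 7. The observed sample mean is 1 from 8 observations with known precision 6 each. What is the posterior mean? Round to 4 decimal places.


Posterior precision = tau0 + n*tau = 7 + 8*6 = 55
Posterior mean = (tau0*mu0 + n*tau*xbar) / posterior_precision
= (7*6 + 8*6*1) / 55
= 90 / 55 = 1.6364

1.6364


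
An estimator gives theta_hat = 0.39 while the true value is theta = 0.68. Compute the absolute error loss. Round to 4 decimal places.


The absolute error loss is |theta_hat - theta|
= |0.39 - 0.68|
= 0.29

0.29


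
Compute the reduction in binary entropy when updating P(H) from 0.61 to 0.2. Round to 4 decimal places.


H_before = -p*log2(p) - (1-p)*log2(1-p) for p=0.61: 0.9648
H_after for p=0.2: 0.7219
Reduction = 0.9648 - 0.7219 = 0.2429

0.2429


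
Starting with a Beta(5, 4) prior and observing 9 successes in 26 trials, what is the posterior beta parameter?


Posterior beta = prior beta + failures
Failures = 26 - 9 = 17
beta_post = 4 + 17 = 21

21


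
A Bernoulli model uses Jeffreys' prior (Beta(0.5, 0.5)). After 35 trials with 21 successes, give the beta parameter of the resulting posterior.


Posterior = Beta(prior_alpha + successes, prior_beta + failures)
= Beta(0.5 + 21, 0.5 + 14)
Posterior beta = 0.5 + (n - k) = 0.5 + 14 = 14.5

14.5


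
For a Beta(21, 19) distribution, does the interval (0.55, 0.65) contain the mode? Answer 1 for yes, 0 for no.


Mode of Beta(a,b) = (a-1)/(a+b-2)
= (21-1)/(21+19-2) = 0.5263
Check: 0.55 <= 0.5263 <= 0.65?
Result: 0

0


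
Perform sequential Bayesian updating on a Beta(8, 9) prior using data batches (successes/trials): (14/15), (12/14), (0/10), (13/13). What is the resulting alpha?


Accumulate successes: 39
Posterior alpha = prior alpha + sum of successes
= 8 + 39 = 47

47


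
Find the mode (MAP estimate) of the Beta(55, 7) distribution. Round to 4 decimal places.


For Beta(a,b) with a,b > 1:
Mode = (a-1)/(a+b-2) = (55-1)/(62-2)
= 54/60 = 0.9

0.9


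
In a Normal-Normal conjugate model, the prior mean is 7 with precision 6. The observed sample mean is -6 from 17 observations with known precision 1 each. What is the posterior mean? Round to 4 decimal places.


Posterior precision = tau0 + n*tau = 6 + 17*1 = 23
Posterior mean = (tau0*mu0 + n*tau*xbar) / posterior_precision
= (6*7 + 17*1*-6) / 23
= -60 / 23 = -2.6087

-2.6087


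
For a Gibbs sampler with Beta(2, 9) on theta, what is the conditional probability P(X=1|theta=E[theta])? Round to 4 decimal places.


E[theta] = 2/(2+9) = 0.1818
P(X=1|theta) = theta = 0.1818

0.1818


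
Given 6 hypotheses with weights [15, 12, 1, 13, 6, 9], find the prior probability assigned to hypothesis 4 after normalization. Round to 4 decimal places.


To normalize, divide each weight by the sum of all weights.
Sum = 56
Prior(H4) = 13/56 = 0.2321

0.2321


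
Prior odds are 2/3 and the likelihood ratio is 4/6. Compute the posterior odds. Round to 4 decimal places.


Posterior odds = prior odds * likelihood ratio
= (2/3) * (4/6)
= 8 / 18
= 0.4444

0.4444


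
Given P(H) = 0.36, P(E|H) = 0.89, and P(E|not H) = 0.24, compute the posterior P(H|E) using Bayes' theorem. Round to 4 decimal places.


By Bayes' theorem: P(H|E) = P(E|H)*P(H) / P(E)
P(E) = P(E|H)*P(H) + P(E|not H)*P(not H)
P(E) = 0.89*0.36 + 0.24*0.64 = 0.474
P(H|E) = 0.89*0.36 / 0.474 = 0.6759

0.6759


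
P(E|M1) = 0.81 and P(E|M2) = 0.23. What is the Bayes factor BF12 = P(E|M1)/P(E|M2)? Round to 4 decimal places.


Bayes factor BF12 = P(E|M1) / P(E|M2)
= 0.81 / 0.23
= 3.5217

3.5217


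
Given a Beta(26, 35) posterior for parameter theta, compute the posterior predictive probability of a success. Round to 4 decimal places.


For a Beta-Bernoulli model, the predictive probability is the mean:
P(success) = 26/(26+35) = 26/61 = 0.4262

0.4262


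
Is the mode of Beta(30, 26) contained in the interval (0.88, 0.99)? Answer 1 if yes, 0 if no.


Mode = (a-1)/(a+b-2) = 29/54 = 0.537
Interval: (0.88, 0.99)
Contains mode? 0

0


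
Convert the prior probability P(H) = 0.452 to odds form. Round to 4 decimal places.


P(not H) = 1 - 0.452 = 0.548
Odds = 0.452 / 0.548 = 0.8248

0.8248


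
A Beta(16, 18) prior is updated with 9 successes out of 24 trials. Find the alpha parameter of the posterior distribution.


In the Beta-Binomial conjugate update:
alpha_post = alpha_prior + successes
= 16 + 9
= 25

25


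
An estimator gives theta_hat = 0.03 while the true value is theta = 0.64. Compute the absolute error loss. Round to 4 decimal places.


The absolute error loss is |theta_hat - theta|
= |0.03 - 0.64|
= 0.61

0.61


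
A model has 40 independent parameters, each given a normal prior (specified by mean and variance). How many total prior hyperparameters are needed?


Each normal prior needs 2 hyperparameters (mean and variance).
Total = 2 * 40 = 80

80


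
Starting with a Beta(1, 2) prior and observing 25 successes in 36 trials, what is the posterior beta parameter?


Posterior beta = prior beta + failures
Failures = 36 - 25 = 11
beta_post = 2 + 11 = 13

13


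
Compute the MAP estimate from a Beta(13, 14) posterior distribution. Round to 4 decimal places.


MAP = mode of Beta distribution
= (alpha - 1)/(alpha + beta - 2)
= (13-1)/(13+14-2)
= 12/25 = 0.48

0.48


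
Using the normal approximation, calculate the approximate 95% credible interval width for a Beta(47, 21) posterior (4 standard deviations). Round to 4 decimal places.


Var(Beta) = 47*21/(68^2 * 69) = 0.0031
SD = 0.0556
Width ~ 4*SD = 0.2225

0.2225


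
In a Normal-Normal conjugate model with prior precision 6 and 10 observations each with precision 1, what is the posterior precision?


Posterior precision = prior precision + n * observation precision
= 6 + 10 * 1
= 6 + 10 = 16

16


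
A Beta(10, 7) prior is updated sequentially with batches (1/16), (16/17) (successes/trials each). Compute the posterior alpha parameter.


Sequential conjugate updating is equivalent to a single batch update.
Total successes across all batches = 17
alpha_posterior = alpha_prior + total_successes = 10 + 17
= 27

27
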